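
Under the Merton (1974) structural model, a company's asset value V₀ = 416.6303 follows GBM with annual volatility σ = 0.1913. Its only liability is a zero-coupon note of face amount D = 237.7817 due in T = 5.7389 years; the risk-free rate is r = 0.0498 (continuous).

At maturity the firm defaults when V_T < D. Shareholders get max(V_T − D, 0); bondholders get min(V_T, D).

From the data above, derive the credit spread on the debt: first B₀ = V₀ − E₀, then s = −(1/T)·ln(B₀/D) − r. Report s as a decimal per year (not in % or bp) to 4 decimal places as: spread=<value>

Equity is a call on the firm's assets struck at D = 237.7817:
d₁ = [ln(V₀/D) + (r + σ²/2)T] / (σ√T)
   = [ln(416.6303/237.7817) + (0.0498 + 0.5·0.1913²)·5.7389] / (0.1913·√5.7389)
   = [0.560846 + 0.390807] / 0.458278 = 2.076583
d₂ = d₁ − σ√T = 2.076583 − 0.458278 = 1.618305
N(d₁) = 0.981080,  N(d₂) = 0.947202,  e^(−rT) = 0.751415
E₀ = V₀·N(d₁) − D·e^(−rT)·N(d₂)
   = 416.6303·0.981080 − 237.7817·0.751415·0.947202 = 239.508560
B₀ = V₀ − E₀ = 416.6303 − 239.508560 = 177.121740
spread = −(1/T)·ln(B₀/D) − r = −(1/5.7389)·ln(177.121740/237.7817) − 0.0498 = 0.00151920

spread=0.0015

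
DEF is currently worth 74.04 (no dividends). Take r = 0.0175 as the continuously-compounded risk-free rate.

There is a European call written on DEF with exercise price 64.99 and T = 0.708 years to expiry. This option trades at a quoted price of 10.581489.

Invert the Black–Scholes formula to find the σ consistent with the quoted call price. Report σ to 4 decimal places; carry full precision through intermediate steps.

At σ = 0.1633 the Black–Scholes value reproduces the quote:
σ√T = 0.1633·√0.708 = 0.137405
d₁ = (ln(S/K) + (r+σ²/2)T) / (σ√T) = (ln(74.04/64.99) + (0.0175+0.1633²/2)·0.708) / 0.137405 = (0.130372 + 0.021830) / 0.137405 = 1.107689
d₂ = d₁ − σ√T = 1.107689 − 0.137405 = 0.970284
e^{−rT} = 0.987686
N(d₁) = 0.866002,  N(d₂) = 0.834048
V = S·N(d₁) − K·e^{−rT}·N(d₂) = 64.118788 − 53.537300 = 10.581489 (equal to the quote); since ∂V/∂σ > 0 for all σ, the implied volatility is unique

sigma = 0.1633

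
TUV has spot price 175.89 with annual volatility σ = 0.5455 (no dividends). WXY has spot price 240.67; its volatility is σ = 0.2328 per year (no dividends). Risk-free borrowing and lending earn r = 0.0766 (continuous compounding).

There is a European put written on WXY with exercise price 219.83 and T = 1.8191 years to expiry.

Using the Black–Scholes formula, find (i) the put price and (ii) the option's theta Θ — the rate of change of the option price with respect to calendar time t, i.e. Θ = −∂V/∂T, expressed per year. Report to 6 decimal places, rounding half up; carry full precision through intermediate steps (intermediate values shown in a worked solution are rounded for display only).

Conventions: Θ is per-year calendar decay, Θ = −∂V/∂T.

price = 9.045676
Θ = -1.441034

σ√T = 0.2328·√1.8191 = 0.313987
d₁ = (ln(S/K) + (r+σ²/2)T) / (σ√T) = (ln(240.67/219.83) + (0.0766+0.2328²/2)·1.8191) / 0.313987 = (0.090572 + 0.188637) / 0.313987 = 0.889238
d₂ = d₁ − σ√T = 0.889238 − 0.313987 = 0.575252
e^{−rT} = 0.869930
N(−d₁) = 0.186937,  N(−d₂) = 0.282561
Put price V = K·e^{−rT}·N(−d₂) − S·N(−d₁) = 54.035915 − 44.990238 = 9.045676
φ(d₁) = (1/√(2π))·e^{−d₁²/2} = 0.268659
Θ = −S·φ(d₁)·σ/(2√T) + r·K·e^{−rT}·N(−d₂) = −5.580185 + 4.139151 = -1.441034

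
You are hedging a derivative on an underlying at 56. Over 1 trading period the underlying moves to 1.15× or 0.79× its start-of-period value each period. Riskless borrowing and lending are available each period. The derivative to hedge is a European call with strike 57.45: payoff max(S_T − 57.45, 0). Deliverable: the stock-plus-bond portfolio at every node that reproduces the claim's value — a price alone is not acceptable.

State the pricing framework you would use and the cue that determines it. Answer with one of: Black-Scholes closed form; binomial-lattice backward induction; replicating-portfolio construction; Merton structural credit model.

framework: replicating-portfolio construction

Key observation: since the answer must list Δ and B at each node of the 1.15/0.79 lattice on 56, the replicating-portfolio method — solving the two-state system at every node — is the one that applies.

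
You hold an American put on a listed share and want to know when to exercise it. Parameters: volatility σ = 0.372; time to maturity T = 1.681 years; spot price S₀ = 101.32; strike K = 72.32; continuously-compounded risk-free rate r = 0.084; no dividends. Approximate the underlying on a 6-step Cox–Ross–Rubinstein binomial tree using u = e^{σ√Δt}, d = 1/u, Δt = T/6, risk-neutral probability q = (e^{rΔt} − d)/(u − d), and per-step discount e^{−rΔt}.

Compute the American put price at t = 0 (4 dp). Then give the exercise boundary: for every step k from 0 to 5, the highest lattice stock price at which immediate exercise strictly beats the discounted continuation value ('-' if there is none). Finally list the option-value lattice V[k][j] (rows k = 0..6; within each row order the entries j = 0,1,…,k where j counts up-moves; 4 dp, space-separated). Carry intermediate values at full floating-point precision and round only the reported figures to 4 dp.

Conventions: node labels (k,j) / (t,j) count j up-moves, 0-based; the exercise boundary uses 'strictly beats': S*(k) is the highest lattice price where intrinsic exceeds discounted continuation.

Δt=0.28017  u=1.21763  d=0.82127  q=0.51101  discount=0.97674
step 6 (expiry): payoffs max(K−S,0) = 41.2305 26.2264 3.9811 0.0000 0.0000 0.0000 0.0000
step 5: (k=5,j=0): S=37.8553, K−S=34.4647, hold=32.7826 ⇒ V=34.4647 exercise | (k=5,j=1): S=56.1247, K−S=16.1953, hold=14.5132 ⇒ V=16.1953 exercise | (k=5,j=2): S=83.2111, K−S=0.0000, hold=1.9014 ⇒ V=1.9014 continue | (k=5,j=3): S=123.3698, K−S=0.0000, hold=0.0000 ⇒ V=0.0000 continue | (k=5,j=4): S=182.9095, K−S=0.0000, hold=0.0000 ⇒ V=0.0000 continue | (k=5,j=5): S=271.1836, K−S=0.0000, hold=0.0000 ⇒ V=0.0000 continue  boundary S*=56.1247
step 4: (k=4,j=0): S=46.0936, K−S=26.2264, hold=24.5443 ⇒ V=26.2264 exercise | (k=4,j=1): S=68.3389, K−S=3.9811, hold=8.6841 ⇒ V=8.6841 continue | (k=4,j=2): S=101.3200, K−S=0.0000, hold=0.9082 ⇒ V=0.9082 continue | (k=4,j=3): S=150.2182, K−S=0.0000, hold=0.0000 ⇒ V=0.0000 continue | (k=4,j=4): S=222.7152, K−S=0.0000, hold=0.0000 ⇒ V=0.0000 continue  boundary S*=46.0936
step 3: (k=3,j=0): S=56.1247, K−S=16.1953, hold=16.8606 ⇒ V=16.8606 continue | (k=3,j=1): S=83.2111, K−S=0.0000, hold=4.6009 ⇒ V=4.6009 continue | (k=3,j=2): S=123.3698, K−S=0.0000, hold=0.4337 ⇒ V=0.4337 continue | (k=3,j=3): S=182.9095, K−S=0.0000, hold=0.0000 ⇒ V=0.0000 continue  boundary S*=-
step 2: (k=2,j=0): S=68.3389, K−S=3.9811, hold=10.3493 ⇒ V=10.3493 continue | (k=2,j=1): S=101.3200, K−S=0.0000, hold=2.4140 ⇒ V=2.4140 continue | (k=2,j=2): S=150.2182, K−S=0.0000, hold=0.2072 ⇒ V=0.2072 continue  boundary S*=-
step 1: (k=1,j=0): S=83.2111, K−S=0.0000, hold=6.1478 ⇒ V=6.1478 continue | (k=1,j=1): S=123.3698, K−S=0.0000, hold=1.2563 ⇒ V=1.2563 continue  boundary S*=-
step 0: (k=0,j=0): S=101.3200, K−S=0.0000, hold=3.5634 ⇒ V=3.5634 continue  boundary S*=-

price = 3.5634
boundary = - - - - 46.0936 56.1247
tree:
3.5634
6.1478 1.2563
10.3493 2.4140 0.2072
16.8606 4.6009 0.4337 0.0000
26.2264 8.6841 0.9082 0.0000 0.0000
34.4647 16.1953 1.9014 0.0000 0.0000 0.0000
41.2305 26.2264 3.9811 0.0000 0.0000 0.0000 0.0000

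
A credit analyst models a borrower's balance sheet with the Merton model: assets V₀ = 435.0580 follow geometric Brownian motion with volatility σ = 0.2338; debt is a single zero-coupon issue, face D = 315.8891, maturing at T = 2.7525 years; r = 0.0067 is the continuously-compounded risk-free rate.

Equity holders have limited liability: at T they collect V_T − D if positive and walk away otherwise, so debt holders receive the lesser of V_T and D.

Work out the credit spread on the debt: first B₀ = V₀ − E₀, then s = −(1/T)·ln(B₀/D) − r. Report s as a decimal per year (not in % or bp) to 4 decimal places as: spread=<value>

spread=0.0178

Work the structural quantities from V₀ = 435.0580 against face 315.8891:
d₁ = [ln(V₀/D) + (r + σ²/2)T] / (σ√T)
   = [ln(435.0580/315.8891) + (0.0067 + 0.5·0.2338²)·2.7525] / (0.2338·√2.7525)
   = [0.320088 + 0.093671] / 0.387890 = 1.066693
d₂ = d₁ − σ√T = 1.066693 − 0.387890 = 0.678803
N(d₁) = 0.856945,  N(d₂) = 0.751369,  e^(−rT) = 0.981727
E₀ = V₀·N(d₁) − D·e^(−rT)·N(d₂)
   = 435.0580·0.856945 − 315.8891·0.981727·0.751369 = 139.808487
B₀ = V₀ − E₀ = 435.0580 − 139.808487 = 295.249513
spread = −(1/T)·ln(B₀/D) − r = −(1/2.7525)·ln(295.249513/315.8891) − 0.0067 = 0.01784874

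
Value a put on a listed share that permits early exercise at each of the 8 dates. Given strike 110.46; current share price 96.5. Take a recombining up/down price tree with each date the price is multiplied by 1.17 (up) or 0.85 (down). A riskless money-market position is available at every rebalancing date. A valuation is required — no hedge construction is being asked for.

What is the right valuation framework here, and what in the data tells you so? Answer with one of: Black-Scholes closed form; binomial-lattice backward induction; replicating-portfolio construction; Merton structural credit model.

framework: binomial-lattice backward induction

Key observation: the defining feature is the embedded early-exercise option across 8 discrete dates on the spot-96.5 tree; pricing the strike-110.46 put means working backward with an exercise test at every node.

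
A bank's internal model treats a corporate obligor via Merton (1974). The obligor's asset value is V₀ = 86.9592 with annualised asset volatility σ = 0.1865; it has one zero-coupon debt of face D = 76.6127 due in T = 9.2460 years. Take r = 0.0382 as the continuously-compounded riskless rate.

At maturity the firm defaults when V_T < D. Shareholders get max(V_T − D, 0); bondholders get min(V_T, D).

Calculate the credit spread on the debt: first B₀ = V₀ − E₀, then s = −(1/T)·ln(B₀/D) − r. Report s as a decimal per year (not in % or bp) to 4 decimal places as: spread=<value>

spread=0.0088

Equity is a call on the firm's assets struck at D = 76.6127:
d₁ = [ln(V₀/D) + (r + σ²/2)T] / (σ√T)
   = [ln(86.9592/76.6127) + (0.0382 + 0.5·0.1865²)·9.2460] / (0.1865·√9.2460)
   = [0.126676 + 0.513996] / 0.567095 = 1.129743
d₂ = d₁ − σ√T = 1.129743 − 0.567095 = 0.562648
N(d₁) = 0.870708,  N(d₂) = 0.713163,  e^(−rT) = 0.702439
E₀ = V₀·N(d₁) − D·e^(−rT)·N(d₂)
   = 86.9592·0.870708 − 76.6127·0.702439·0.713163 = 37.336681
B₀ = V₀ − E₀ = 86.9592 − 37.336681 = 49.622519
spread = −(1/T)·ln(B₀/D) − r = −(1/9.2460)·ln(49.622519/76.6127) − 0.0382 = 0.00877362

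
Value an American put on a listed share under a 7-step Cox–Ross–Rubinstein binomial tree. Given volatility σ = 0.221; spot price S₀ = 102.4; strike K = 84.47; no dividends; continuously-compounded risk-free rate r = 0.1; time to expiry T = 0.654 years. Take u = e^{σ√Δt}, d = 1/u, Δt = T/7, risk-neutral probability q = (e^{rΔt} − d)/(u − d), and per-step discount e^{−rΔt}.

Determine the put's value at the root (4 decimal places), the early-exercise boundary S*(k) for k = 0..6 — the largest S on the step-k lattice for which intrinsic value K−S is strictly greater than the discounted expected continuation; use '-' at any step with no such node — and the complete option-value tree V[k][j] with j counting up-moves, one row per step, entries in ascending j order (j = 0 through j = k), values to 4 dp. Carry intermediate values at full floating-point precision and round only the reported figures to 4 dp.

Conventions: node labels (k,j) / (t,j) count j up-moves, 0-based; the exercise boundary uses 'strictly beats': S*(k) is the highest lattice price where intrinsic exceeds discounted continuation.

params: Δt=0.09343 u=1.06988 d=0.93468 q=0.55254 e^(-rΔt)=0.99070
t_7 payoffs: 20.6524 11.4209 0.8541 0.0000 0.0000 0.0000 0.0000 0.0000
t_6: node(6,0) S=68.2775 payoff=16.1925 vs cont=15.4070 → 16.1925 [stop]  node(6,1) S=78.1541 payoff=6.3159 vs cont=5.5304 → 6.3159 [stop]  node(6,2) S=89.4594 payoff=0.0000 vs cont=0.3786 → 0.3786 [wait]  node(6,3) S=102.4000 payoff=0.0000 vs cont=0.0000 → 0.0000 [wait]  node(6,4) S=117.2125 payoff=0.0000 vs cont=0.0000 → 0.0000 [wait]  node(6,5) S=134.1678 payoff=0.0000 vs cont=0.0000 → 0.0000 [wait]  node(6,6) S=153.5756 payoff=0.0000 vs cont=0.0000 → 0.0000 [wait]  ⇒ S*(6)=78.1541
t_5: node(5,0) S=73.0491 payoff=11.4209 vs cont=10.6354 → 11.4209 [stop]  node(5,1) S=83.6159 payoff=0.8541 vs cont=3.0071 → 3.0071 [wait]  node(5,2) S=95.7112 payoff=0.0000 vs cont=0.1678 → 0.1678 [wait]  node(5,3) S=109.5562 payoff=0.0000 vs cont=0.0000 → 0.0000 [wait]  node(5,4) S=125.4039 payoff=0.0000 vs cont=0.0000 → 0.0000 [wait]  node(5,5) S=143.5441 payoff=0.0000 vs cont=0.0000 → 0.0000 [wait]  ⇒ S*(5)=73.0491
t_4: node(4,0) S=78.1541 payoff=6.3159 vs cont=6.7089 → 6.7089 [wait]  node(4,1) S=89.4594 payoff=0.0000 vs cont=1.4249 → 1.4249 [wait]  node(4,2) S=102.4000 payoff=0.0000 vs cont=0.0744 → 0.0744 [wait]  node(4,3) S=117.2125 payoff=0.0000 vs cont=0.0000 → 0.0000 [wait]  node(4,4) S=134.1678 payoff=0.0000 vs cont=0.0000 → 0.0000 [wait]  ⇒ S*(4)=-
t_3: node(3,0) S=83.6159 payoff=0.8541 vs cont=3.7540 → 3.7540 [wait]  node(3,1) S=95.7112 payoff=0.0000 vs cont=0.6724 → 0.6724 [wait]  node(3,2) S=109.5562 payoff=0.0000 vs cont=0.0330 → 0.0330 [wait]  node(3,3) S=125.4039 payoff=0.0000 vs cont=0.0000 → 0.0000 [wait]  ⇒ S*(3)=-
t_2: node(2,0) S=89.4594 payoff=0.0000 vs cont=2.0322 → 2.0322 [wait]  node(2,1) S=102.4000 payoff=0.0000 vs cont=0.3161 → 0.3161 [wait]  node(2,2) S=117.2125 payoff=0.0000 vs cont=0.0146 → 0.0146 [wait]  ⇒ S*(2)=-
t_1: node(1,0) S=95.7112 payoff=0.0000 vs cont=1.0739 → 1.0739 [wait]  node(1,1) S=109.5562 payoff=0.0000 vs cont=0.1481 → 0.1481 [wait]  ⇒ S*(1)=-
t_0: node(0,0) S=102.4000 payoff=0.0000 vs cont=0.5572 → 0.5572 [wait]  ⇒ S*(0)=-

price = 0.5572
boundary = - - - - - 73.0491 78.1541
tree:
0.5572
1.0739 0.1481
2.0322 0.3161 0.0146
3.7540 0.6724 0.0330 0.0000
6.7089 1.4249 0.0744 0.0000 0.0000
11.4209 3.0071 0.1678 0.0000 0.0000 0.0000
16.1925 6.3159 0.3786 0.0000 0.0000 0.0000 0.0000
20.6524 11.4209 0.8541 0.0000 0.0000 0.0000 0.0000 0.0000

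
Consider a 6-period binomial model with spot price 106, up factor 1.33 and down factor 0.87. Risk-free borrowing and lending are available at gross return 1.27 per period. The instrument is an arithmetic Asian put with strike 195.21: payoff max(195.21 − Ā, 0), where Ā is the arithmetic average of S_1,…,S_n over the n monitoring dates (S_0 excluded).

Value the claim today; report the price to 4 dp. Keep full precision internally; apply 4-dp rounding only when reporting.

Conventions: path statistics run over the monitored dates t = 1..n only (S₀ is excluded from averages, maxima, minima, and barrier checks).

Under the martingale measure an up-move has probability p* = 0.8696; value the claim as the probability-weighted average of per-path payoffs, discounted 6 periods at R = 1.27.
Enumerate all 2^6 = 64 price paths (U = up ×1.33, D = down ×0.87); each path with k up-moves has probability p*^k·(1−p*)^(6−k).
DDDDDD: Ā=66.9628, payoff=128.2472, prob=0.000005
UDDDDD: Ā=102.3684, payoff=92.8416, prob=0.000033
DUDDDD: Ā=94.2418, payoff=100.9682, prob=0.000033
UUDDDD: Ā=144.0707, payoff=51.1393, prob=0.000219
DDUDDD: Ā=87.1716, payoff=108.0384, prob=0.000033
UDUDDD: Ā=133.2623, payoff=61.9477, prob=0.000219
DUUDDD: Ā=125.1356, payoff=70.0744, prob=0.000219
UUUDDD: Ā=191.2993, payoff=3.9107, prob=0.001459
DDDUDD: Ā=81.0205, payoff=114.1895, prob=0.000033
UDDUDD: Ā=123.8589, payoff=71.3511, prob=0.000219
DUDUDD: Ā=115.7322, payoff=79.4778, prob=0.000219
UUDUDD: Ā=176.9240, payoff=18.2860, prob=0.001459
DDUUDD: Ā=108.6620, payoff=86.5480, prob=0.000219
UDUUDD: Ā=166.1155, payoff=29.0945, prob=0.001459
DUUUDD: Ā=157.9889, payoff=37.2211, prob=0.001459
UUUUDD: Ā=241.5232, payoff=0.0000, prob=0.009727
DDDDUD: Ā=75.6691, payoff=119.5409, prob=0.000033
UDDDUD: Ā=115.6780, payoff=79.5320, prob=0.000219
DUDDUD: Ā=107.5513, payoff=87.6587, prob=0.000219
UUDDUD: Ā=164.4175, payoff=30.7925, prob=0.001459
DDUDUD: Ā=100.4811, payoff=94.7289, prob=0.000219
UDUDUD: Ā=153.6091, payoff=41.6009, prob=0.001459
DUUDUD: Ā=145.4824, payoff=49.7276, prob=0.001459
UUUDUD: Ā=222.4041, payoff=0.0000, prob=0.009727
DDDUUD: Ā=94.3300, payoff=100.8800, prob=0.000219
UDDUUD: Ā=144.2057, payoff=51.0043, prob=0.001459
DUDUUD: Ā=136.0790, payoff=59.1310, prob=0.001459
UUDUUD: Ā=208.0289, payoff=0.0000, prob=0.009727
DDUUUD: Ā=129.0088, payoff=66.2012, prob=0.001459
UDUUUD: Ā=197.2204, payoff=0.0000, prob=0.009727
DUUUUD: Ā=189.0937, payoff=6.1163, prob=0.009727
UUUUUD: Ā=289.0743, payoff=0.0000, prob=0.064849
DDDDDU: Ā=71.0133, payoff=124.1967, prob=0.000033
UDDDDU: Ā=108.5606, payoff=86.6494, prob=0.000219
DUDDDU: Ā=100.4339, payoff=94.7761, prob=0.000219
UUDDDU: Ā=153.5369, payoff=41.6731, prob=0.001459
DDUDDU: Ā=93.3637, payoff=101.8463, prob=0.000219
UDUDDU: Ā=142.7284, payoff=52.4816, prob=0.001459
DUUDDU: Ā=134.6018, payoff=60.6082, prob=0.001459
UUUDDU: Ā=205.7705, payoff=0.0000, prob=0.009727
DDDUDU: Ā=87.2126, payoff=107.9974, prob=0.000219
UDDUDU: Ā=133.3251, payoff=61.8849, prob=0.001459
DUDUDU: Ā=125.1984, payoff=70.0116, prob=0.001459
UUDUDU: Ā=191.3953, payoff=3.8147, prob=0.009727
DDUUDU: Ā=118.1282, payoff=77.0818, prob=0.001459
UDUUDU: Ā=180.5868, payoff=14.6232, prob=0.009727
DUUUDU: Ā=172.4601, payoff=22.7499, prob=0.009727
UUUUDU: Ā=263.6459, payoff=0.0000, prob=0.064849
DDDDUU: Ā=81.8612, payoff=113.3488, prob=0.000219
UDDDUU: Ā=125.1441, payoff=70.0659, prob=0.001459
DUDDUU: Ā=117.0175, payoff=78.1925, prob=0.001459
UUDDUU: Ā=178.8888, payoff=16.3212, prob=0.009727
DDUDUU: Ā=109.9473, payoff=85.2627, prob=0.001459
UDUDUU: Ā=168.0803, payoff=27.1297, prob=0.009727
DUUDUU: Ā=159.9536, payoff=35.2564, prob=0.009727
UUUDUU: Ā=244.5268, payoff=0.0000, prob=0.064849
DDDUUU: Ā=103.7962, payoff=91.4138, prob=0.001459
UDDUUU: Ā=158.6769, payoff=36.5331, prob=0.009727
DUDUUU: Ā=150.5503, payoff=44.6597, prob=0.009727
UUDUUU: Ā=230.1516, payoff=0.0000, prob=0.064849
DDUUUU: Ā=143.4801, payoff=51.7299, prob=0.009727
UDUUUU: Ā=219.3431, payoff=0.0000, prob=0.064849
DUUUUU: Ā=211.2164, payoff=0.0000, prob=0.064849
UUUUUU: Ā=322.8941, payoff=0.0000, prob=0.432328
Price = Σ prob·payoff / R^6 = 4.392410 / 4.195873 = 1.0468

price = 1.0468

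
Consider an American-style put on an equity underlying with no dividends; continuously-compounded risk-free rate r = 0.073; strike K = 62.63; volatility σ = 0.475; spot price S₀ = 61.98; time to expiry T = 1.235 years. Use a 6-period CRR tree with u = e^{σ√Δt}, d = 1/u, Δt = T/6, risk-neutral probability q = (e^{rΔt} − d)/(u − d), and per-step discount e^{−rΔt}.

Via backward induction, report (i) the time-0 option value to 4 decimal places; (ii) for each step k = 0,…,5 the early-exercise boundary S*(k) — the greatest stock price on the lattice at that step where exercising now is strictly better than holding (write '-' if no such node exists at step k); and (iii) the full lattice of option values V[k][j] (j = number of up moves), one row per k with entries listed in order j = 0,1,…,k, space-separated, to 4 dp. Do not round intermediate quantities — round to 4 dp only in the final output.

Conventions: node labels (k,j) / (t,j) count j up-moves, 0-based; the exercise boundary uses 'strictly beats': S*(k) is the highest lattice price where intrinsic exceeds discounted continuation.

Δt=0.20583  u=1.24048  d=0.80614  q=0.48119  discount=0.98509
step 6 (expiry): payoffs max(K−S,0) = 45.6200 36.4550 22.3519 0.6500 0.0000 0.0000 0.0000
step 5: (k=5,j=0): S=21.1006, K−S=41.5294, hold=40.5954 ⇒ V=41.5294 exercise | (k=5,j=1): S=32.4696, K−S=30.1604, hold=29.2263 ⇒ V=30.1604 exercise | (k=5,j=2): S=49.9643, K−S=12.6657, hold=11.7316 ⇒ V=12.6657 exercise | (k=5,j=3): S=76.8852, K−S=0.0000, hold=0.3322 ⇒ V=0.3322 continue | (k=5,j=4): S=118.3111, K−S=0.0000, hold=0.0000 ⇒ V=0.0000 continue | (k=5,j=5): S=182.0574, K−S=0.0000, hold=0.0000 ⇒ V=0.0000 continue  boundary S*=49.9643
step 4: (k=4,j=0): S=26.1750, K−S=36.4550, hold=35.5210 ⇒ V=36.4550 exercise | (k=4,j=1): S=40.2781, K−S=22.3519, hold=21.4179 ⇒ V=22.3519 exercise | (k=4,j=2): S=61.9800, K−S=0.6500, hold=6.6306 ⇒ V=6.6306 continue | (k=4,j=3): S=95.3749, K−S=0.0000, hold=0.1698 ⇒ V=0.1698 continue | (k=4,j=4): S=146.7632, K−S=0.0000, hold=0.0000 ⇒ V=0.0000 continue  boundary S*=40.2781
step 3: (k=3,j=0): S=32.4696, K−S=30.1604, hold=29.2263 ⇒ V=30.1604 exercise | (k=3,j=1): S=49.9643, K−S=12.6657, hold=14.5665 ⇒ V=14.5665 continue | (k=3,j=2): S=76.8852, K−S=0.0000, hold=3.4692 ⇒ V=3.4692 continue | (k=3,j=3): S=118.3111, K−S=0.0000, hold=0.0868 ⇒ V=0.0868 continue  boundary S*=32.4696
step 2: (k=2,j=0): S=40.2781, K−S=22.3519, hold=22.3189 ⇒ V=22.3519 exercise | (k=2,j=1): S=61.9800, K−S=0.6500, hold=9.0890 ⇒ V=9.0890 continue | (k=2,j=2): S=95.3749, K−S=0.0000, hold=1.8142 ⇒ V=1.8142 continue  boundary S*=40.2781
step 1: (k=1,j=0): S=49.9643, K−S=12.6657, hold=15.7318 ⇒ V=15.7318 continue | (k=1,j=1): S=76.8852, K−S=0.0000, hold=5.5051 ⇒ V=5.5051 continue  boundary S*=-
step 0: (k=0,j=0): S=61.9800, K−S=0.6500, hold=10.6496 ⇒ V=10.6496 continue  boundary S*=-

price = 10.6496
boundary = - - 40.2781 32.4696 40.2781 49.9643
tree:
10.6496
15.7318 5.5051
22.3519 9.0890 1.8142
30.1604 14.5665 3.4692 0.0868
36.4550 22.3519 6.6306 0.1698 0.0000
41.5294 30.1604 12.6657 0.3322 0.0000 0.0000
45.6200 36.4550 22.3519 0.6500 0.0000 0.0000 0.0000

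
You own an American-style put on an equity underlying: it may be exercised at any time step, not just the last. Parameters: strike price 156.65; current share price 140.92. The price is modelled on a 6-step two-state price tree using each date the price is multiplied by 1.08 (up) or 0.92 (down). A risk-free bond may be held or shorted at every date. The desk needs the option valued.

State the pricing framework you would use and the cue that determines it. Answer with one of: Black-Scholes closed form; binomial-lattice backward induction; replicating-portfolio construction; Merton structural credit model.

Key observation: the put (strike 156.65 on spot 140.92) is American-style on a 6-step discrete price model, so the early-exercise decision at every node requires stepwise backward valuation — a closed form cannot price the exercise right.

framework: binomial-lattice backward induction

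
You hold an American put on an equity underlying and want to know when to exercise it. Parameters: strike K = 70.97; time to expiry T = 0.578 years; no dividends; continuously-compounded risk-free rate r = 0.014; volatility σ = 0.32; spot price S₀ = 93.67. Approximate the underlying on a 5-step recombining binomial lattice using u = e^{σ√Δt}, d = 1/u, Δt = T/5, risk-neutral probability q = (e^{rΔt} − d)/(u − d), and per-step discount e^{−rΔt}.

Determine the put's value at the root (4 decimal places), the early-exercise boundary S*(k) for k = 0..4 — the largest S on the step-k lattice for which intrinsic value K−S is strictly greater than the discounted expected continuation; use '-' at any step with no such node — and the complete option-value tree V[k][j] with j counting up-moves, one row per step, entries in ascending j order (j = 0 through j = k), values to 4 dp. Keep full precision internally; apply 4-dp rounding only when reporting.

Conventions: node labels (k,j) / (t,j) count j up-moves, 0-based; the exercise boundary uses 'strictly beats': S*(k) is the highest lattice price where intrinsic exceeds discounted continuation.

price = 1.2214
boundary = - - - - 60.6172
tree:
1.2214
2.1269 0.2455
3.6618 0.4730 0.0000
6.2145 0.9116 0.0000 0.0000
10.3528 1.7568 0.0000 0.0000 0.0000
16.6019 3.3855 0.0000 0.0000 0.0000 0.0000

params: Δt=0.11560 u=1.11494 d=0.89691 q=0.48026 e^(-rΔt)=0.99838
t_5 payoffs: 16.6019 3.3855 0.0000 0.0000 0.0000 0.0000
t_4: node(4,0) S=60.6172 payoff=10.3528 vs cont=10.2381 → 10.3528 [stop]  node(4,1) S=75.3526 payoff=0.0000 vs cont=1.7568 → 1.7568 [wait]  node(4,2) S=93.6700 payoff=0.0000 vs cont=0.0000 → 0.0000 [wait]  node(4,3) S=116.4402 payoff=0.0000 vs cont=0.0000 → 0.0000 [wait]  node(4,4) S=144.7456 payoff=0.0000 vs cont=0.0000 → 0.0000 [wait]  ⇒ S*(4)=60.6172
t_3: node(3,0) S=67.5845 payoff=3.3855 vs cont=6.2145 → 6.2145 [wait]  node(3,1) S=84.0135 payoff=0.0000 vs cont=0.9116 → 0.9116 [wait]  node(3,2) S=104.4364 payoff=0.0000 vs cont=0.0000 → 0.0000 [wait]  node(3,3) S=129.8238 payoff=0.0000 vs cont=0.0000 → 0.0000 [wait]  ⇒ S*(3)=-
t_2: node(2,0) S=75.3526 payoff=0.0000 vs cont=3.6618 → 3.6618 [wait]  node(2,1) S=93.6700 payoff=0.0000 vs cont=0.4730 → 0.4730 [wait]  node(2,2) S=116.4402 payoff=0.0000 vs cont=0.0000 → 0.0000 [wait]  ⇒ S*(2)=-
t_1: node(1,0) S=84.0135 payoff=0.0000 vs cont=2.1269 → 2.1269 [wait]  node(1,1) S=104.4364 payoff=0.0000 vs cont=0.2455 → 0.2455 [wait]  ⇒ S*(1)=-
t_0: node(0,0) S=93.6700 payoff=0.0000 vs cont=1.2214 → 1.2214 [wait]  ⇒ S*(0)=-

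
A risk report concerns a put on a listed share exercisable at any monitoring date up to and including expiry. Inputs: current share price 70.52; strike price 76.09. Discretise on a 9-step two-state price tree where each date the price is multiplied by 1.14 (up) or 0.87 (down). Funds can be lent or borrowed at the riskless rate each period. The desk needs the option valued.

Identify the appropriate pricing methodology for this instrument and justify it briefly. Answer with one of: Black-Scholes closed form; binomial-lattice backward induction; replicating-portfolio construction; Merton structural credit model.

framework: binomial-lattice backward induction

Key observation: an American put (K = 76.09, S₀ = 70.52) on a 9-date tree has no closed form — the optimal stopping decision is embedded and must be resolved recursively from expiry.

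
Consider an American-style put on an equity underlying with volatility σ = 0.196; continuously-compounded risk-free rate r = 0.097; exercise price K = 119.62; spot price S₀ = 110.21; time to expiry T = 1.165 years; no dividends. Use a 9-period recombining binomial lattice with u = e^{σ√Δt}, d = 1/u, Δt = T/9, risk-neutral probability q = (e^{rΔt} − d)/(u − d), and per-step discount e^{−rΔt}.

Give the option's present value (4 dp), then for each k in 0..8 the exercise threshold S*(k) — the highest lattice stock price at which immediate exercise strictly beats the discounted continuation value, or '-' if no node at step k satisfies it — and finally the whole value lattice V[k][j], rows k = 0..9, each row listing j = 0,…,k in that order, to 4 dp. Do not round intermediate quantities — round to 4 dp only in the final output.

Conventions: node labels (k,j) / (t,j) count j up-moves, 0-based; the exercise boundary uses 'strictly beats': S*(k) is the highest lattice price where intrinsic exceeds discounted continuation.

Δt=0.12944, u=1.07306, d=0.93191, q=0.57189, disc=e^(-rΔt)=0.98752
k=9 terminal: V=max(K-S,0) → 61.1959 52.3467 42.1571 30.4241 16.9141 1.3577 0.0000 0.0000 0.0000 0.0000
k=8: j=0 S=62.6928 intr=56.9272 cont=55.4346 V=56.9272[EX]; j=1 S=72.1886 intr=47.4314 cont=45.9389 V=47.4314[EX]; j=2 S=83.1226 intr=36.4974 cont=35.0048 V=36.4974[EX]; j=3 S=95.7128 intr=23.9072 cont=22.4146 V=23.9072[EX]; j=4 S=110.2100 intr=9.4100 cont=7.9174 V=9.4100[EX]; j=5 S=126.9030 intr=0.0000 cont=0.5740 V=0.5740[hold]; j=6 S=146.1244 intr=0.0000 cont=0.0000 V=0.0000[hold]; j=7 S=168.2572 intr=0.0000 cont=0.0000 V=0.0000[hold]; j=8 S=193.7423 intr=0.0000 cont=0.0000 V=0.0000[hold]  S*(8)=110.2100
k=7: j=0 S=67.2733 intr=52.3467 cont=50.8541 V=52.3467[EX]; j=1 S=77.4629 intr=42.1571 cont=40.6645 V=42.1571[EX]; j=2 S=89.1959 intr=30.4241 cont=28.9316 V=30.4241[EX]; j=3 S=102.7059 intr=16.9141 cont=15.4215 V=16.9141[EX]; j=4 S=118.2623 intr=1.3577 cont=4.3024 V=4.3024[hold]; j=5 S=136.1750 intr=0.0000 cont=0.2427 V=0.2427[hold]; j=6 S=156.8007 intr=0.0000 cont=0.0000 V=0.0000[hold]; j=7 S=180.5506 intr=0.0000 cont=0.0000 V=0.0000[hold]  S*(7)=102.7059
k=6: j=0 S=72.1886 intr=47.4314 cont=45.9389 V=47.4314[EX]; j=1 S=83.1226 intr=36.4974 cont=35.0048 V=36.4974[EX]; j=2 S=95.7128 intr=23.9072 cont=22.4146 V=23.9072[EX]; j=3 S=110.2100 intr=9.4100 cont=9.5805 V=9.5805[hold]; j=4 S=126.9030 intr=0.0000 cont=1.9559 V=1.9559[hold]; j=5 S=146.1244 intr=0.0000 cont=0.1026 V=0.1026[hold]; j=6 S=168.2572 intr=0.0000 cont=0.0000 V=0.0000[hold]  S*(6)=95.7128
k=5: j=0 S=77.4629 intr=42.1571 cont=40.6645 V=42.1571[EX]; j=1 S=89.1959 intr=30.4241 cont=28.9316 V=30.4241[EX]; j=2 S=102.7059 intr=16.9141 cont=15.5178 V=16.9141[EX]; j=3 S=118.2623 intr=1.3577 cont=5.1549 V=5.1549[hold]; j=4 S=136.1750 intr=0.0000 cont=0.8848 V=0.8848[hold]; j=5 S=156.8007 intr=0.0000 cont=0.0434 V=0.0434[hold]  S*(5)=102.7059
k=4: j=0 S=83.1226 intr=36.4974 cont=35.0048 V=36.4974[EX]; j=1 S=95.7128 intr=23.9072 cont=22.4146 V=23.9072[EX]; j=2 S=110.2100 intr=9.4100 cont=10.0620 V=10.0620[hold]; j=3 S=126.9030 intr=0.0000 cont=2.6790 V=2.6790[hold]; j=4 S=146.1244 intr=0.0000 cont=0.3986 V=0.3986[hold]  S*(4)=95.7128
k=3: j=0 S=89.1959 intr=30.4241 cont=28.9316 V=30.4241[EX]; j=1 S=102.7059 intr=16.9141 cont=15.7897 V=16.9141[EX]; j=2 S=118.2623 intr=1.3577 cont=5.7668 V=5.7668[hold]; j=3 S=136.1750 intr=0.0000 cont=1.3577 V=1.3577[hold]  S*(3)=102.7059
k=2: j=0 S=95.7128 intr=23.9072 cont=22.4146 V=23.9072[EX]; j=1 S=110.2100 intr=9.4100 cont=10.4075 V=10.4075[hold]; j=2 S=126.9030 intr=0.0000 cont=3.2048 V=3.2048[hold]  S*(2)=95.7128
k=1: j=0 S=102.7059 intr=16.9141 cont=15.9849 V=16.9141[EX]; j=1 S=118.2623 intr=1.3577 cont=6.2099 V=6.2099[hold]  S*(1)=102.7059
k=0: j=0 S=110.2100 intr=9.4100 cont=10.6577 V=10.6577[hold]  S*(0)=-

price = 10.6577
boundary = - 102.7059 95.7128 102.7059 95.7128 102.7059 95.7128 102.7059 110.2100
tree:
10.6577
16.9141 6.2099
23.9072 10.4075 3.2048
30.4241 16.9141 5.7668 1.3577
36.4974 23.9072 10.0620 2.6790 0.3986
42.1571 30.4241 16.9141 5.1549 0.8848 0.0434
47.4314 36.4974 23.9072 9.5805 1.9559 0.1026 0.0000
52.3467 42.1571 30.4241 16.9141 4.3024 0.2427 0.0000 0.0000
56.9272 47.4314 36.4974 23.9072 9.4100 0.5740 0.0000 0.0000 0.0000
61.1959 52.3467 42.1571 30.4241 16.9141 1.3577 0.0000 0.0000 0.0000 0.0000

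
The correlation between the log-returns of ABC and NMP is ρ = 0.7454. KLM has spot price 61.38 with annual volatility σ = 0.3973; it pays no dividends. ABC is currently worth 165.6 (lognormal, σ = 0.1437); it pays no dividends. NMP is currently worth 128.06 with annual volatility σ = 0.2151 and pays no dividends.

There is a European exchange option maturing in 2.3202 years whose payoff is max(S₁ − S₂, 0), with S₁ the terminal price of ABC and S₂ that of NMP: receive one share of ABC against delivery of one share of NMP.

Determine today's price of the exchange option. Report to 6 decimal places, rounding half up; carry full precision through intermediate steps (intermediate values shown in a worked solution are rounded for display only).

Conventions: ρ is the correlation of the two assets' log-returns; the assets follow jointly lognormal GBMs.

exchange price = 39.445260

σ_eff = √(σ₁² + σ₂² − 2ρσ₁σ₂) = √(0.1437² + 0.2151² − 2·0.7454·0.1437·0.2151) = 0.144351
d₁ = (ln(S₁/S₂) + (q₂ − q₁ + σ_eff²/2)T) / (σ_eff√T) = (ln(165.6/128.06) + (0.0 − 0.0 + 0.010419)·2.3202) / 0.219879 = 1.279113
d₂ = d₁ − σ_eff√T = 1.279113 − 0.219879 = 1.059234
N(d₁) = 0.899571,  N(d₂) = 0.855253
V = S₁·e^{−q₁T}·N(d₁) − S₂·e^{−q₂T}·N(d₂) = 148.969018 − 109.523759 = 39.445260
Key observation: r never enters — measured in units of NMP, the claim is a call on S₁/S₂ struck at 1, so only the dividend yields and σ_eff matter.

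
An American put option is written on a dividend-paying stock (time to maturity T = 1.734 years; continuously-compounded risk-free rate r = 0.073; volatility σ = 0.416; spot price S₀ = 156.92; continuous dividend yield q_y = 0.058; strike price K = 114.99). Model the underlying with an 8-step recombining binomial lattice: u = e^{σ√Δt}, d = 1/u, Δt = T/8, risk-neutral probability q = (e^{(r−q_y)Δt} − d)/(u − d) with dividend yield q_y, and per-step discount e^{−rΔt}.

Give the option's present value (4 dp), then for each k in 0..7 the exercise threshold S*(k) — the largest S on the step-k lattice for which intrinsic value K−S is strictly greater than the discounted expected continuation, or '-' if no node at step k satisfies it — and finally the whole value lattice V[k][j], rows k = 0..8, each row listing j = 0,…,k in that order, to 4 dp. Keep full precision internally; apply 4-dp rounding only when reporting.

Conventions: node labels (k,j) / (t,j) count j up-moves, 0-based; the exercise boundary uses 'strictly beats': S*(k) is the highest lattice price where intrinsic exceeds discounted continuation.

price = 11.1608
boundary = - - - - - 59.5825 72.3154 87.7693
tree:
11.1608
16.2926 5.5255
23.2254 8.7216 1.9663
32.1828 13.5190 3.3942 0.3588
43.1006 20.4863 5.8116 0.6751 0.0000
55.4075 30.1526 9.8530 1.2704 0.0000 0.0000
65.8984 42.6746 16.5032 2.3905 0.0000 0.0000 0.0000
74.5422 55.4075 27.2207 4.4982 0.0000 0.0000 0.0000 0.0000
81.6640 65.8984 42.6746 8.4643 0.0000 0.0000 0.0000 0.0000 0.0000

params: Δt=0.21675 u=1.21370 d=0.82393 q=0.46009 e^(-rΔt)=0.98430
t_8 payoffs: 81.6640 65.8984 42.6746 8.4643 0.0000 0.0000 0.0000 0.0000 0.0000
t_7: node(7,0) S=40.4478 payoff=74.5422 vs cont=73.2423 → 74.5422 [stop]  node(7,1) S=59.5825 payoff=55.4075 vs cont=54.3467 → 55.4075 [stop]  node(7,2) S=87.7693 payoff=27.2207 vs cont=26.5120 → 27.2207 [stop]  node(7,3) S=129.2905 payoff=0.0000 vs cont=4.4982 → 4.4982 [wait]  node(7,4) S=190.4540 payoff=0.0000 vs cont=0.0000 → 0.0000 [wait]  node(7,5) S=280.5523 payoff=0.0000 vs cont=0.0000 → 0.0000 [wait]  node(7,6) S=413.2735 payoff=0.0000 vs cont=0.0000 → 0.0000 [wait]  node(7,7) S=608.7812 payoff=0.0000 vs cont=0.0000 → 0.0000 [wait]  ⇒ S*(7)=87.7693
t_6: node(6,0) S=49.0916 payoff=65.8984 vs cont=64.7066 → 65.8984 [stop]  node(6,1) S=72.3154 payoff=42.6746 vs cont=41.7729 → 42.6746 [stop]  node(6,2) S=106.5257 payoff=8.4643 vs cont=16.5032 → 16.5032 [wait]  node(6,3) S=156.9200 payoff=0.0000 vs cont=2.3905 → 2.3905 [wait]  node(6,4) S=231.1543 payoff=0.0000 vs cont=0.0000 → 0.0000 [wait]  node(6,5) S=340.5067 payoff=0.0000 vs cont=0.0000 → 0.0000 [wait]  node(6,6) S=501.5906 payoff=0.0000 vs cont=0.0000 → 0.0000 [wait]  ⇒ S*(6)=72.3154
t_5: node(5,0) S=59.5825 payoff=55.4075 vs cont=54.3467 → 55.4075 [stop]  node(5,1) S=87.7693 payoff=27.2207 vs cont=30.1526 → 30.1526 [wait]  node(5,2) S=129.2905 payoff=0.0000 vs cont=9.8530 → 9.8530 [wait]  node(5,3) S=190.4540 payoff=0.0000 vs cont=1.2704 → 1.2704 [wait]  node(5,4) S=280.5523 payoff=0.0000 vs cont=0.0000 → 0.0000 [wait]  node(5,5) S=413.2735 payoff=0.0000 vs cont=0.0000 → 0.0000 [wait]  ⇒ S*(5)=59.5825
t_4: node(4,0) S=72.3154 payoff=42.6746 vs cont=43.1006 → 43.1006 [wait]  node(4,1) S=106.5257 payoff=8.4643 vs cont=20.4863 → 20.4863 [wait]  node(4,2) S=156.9200 payoff=0.0000 vs cont=5.8116 → 5.8116 [wait]  node(4,3) S=231.1543 payoff=0.0000 vs cont=0.6751 → 0.6751 [wait]  node(4,4) S=340.5067 payoff=0.0000 vs cont=0.0000 → 0.0000 [wait]  ⇒ S*(4)=-
t_3: node(3,0) S=87.7693 payoff=27.2207 vs cont=32.1828 → 32.1828 [wait]  node(3,1) S=129.2905 payoff=0.0000 vs cont=13.5190 → 13.5190 [wait]  node(3,2) S=190.4540 payoff=0.0000 vs cont=3.3942 → 3.3942 [wait]  node(3,3) S=280.5523 payoff=0.0000 vs cont=0.3588 → 0.3588 [wait]  ⇒ S*(3)=-
t_2: node(2,0) S=106.5257 payoff=8.4643 vs cont=23.2254 → 23.2254 [wait]  node(2,1) S=156.9200 payoff=0.0000 vs cont=8.7216 → 8.7216 [wait]  node(2,2) S=231.1543 payoff=0.0000 vs cont=1.9663 → 1.9663 [wait]  ⇒ S*(2)=-
t_1: node(1,0) S=129.2905 payoff=0.0000 vs cont=16.2926 → 16.2926 [wait]  node(1,1) S=190.4540 payoff=0.0000 vs cont=5.5255 → 5.5255 [wait]  ⇒ S*(1)=-
t_0: node(0,0) S=156.9200 payoff=0.0000 vs cont=11.1608 → 11.1608 [wait]  ⇒ S*(0)=-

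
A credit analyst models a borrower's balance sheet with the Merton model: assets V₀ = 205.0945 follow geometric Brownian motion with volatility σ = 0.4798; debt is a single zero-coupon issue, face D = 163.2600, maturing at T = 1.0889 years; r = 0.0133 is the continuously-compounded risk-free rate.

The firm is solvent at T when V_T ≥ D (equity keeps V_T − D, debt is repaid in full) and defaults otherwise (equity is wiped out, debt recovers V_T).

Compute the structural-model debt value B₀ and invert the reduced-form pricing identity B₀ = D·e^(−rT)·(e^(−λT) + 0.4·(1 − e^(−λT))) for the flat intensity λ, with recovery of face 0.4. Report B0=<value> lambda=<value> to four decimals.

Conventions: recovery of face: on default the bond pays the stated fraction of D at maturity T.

Equity is a call on the firm's assets struck at D = 163.2600:
d₁ = [ln(V₀/D) + (r + σ²/2)T] / (σ√T)
   = [ln(205.0945/163.2600) + (0.0133 + 0.5·0.4798²)·1.0889] / (0.4798·√1.0889)
   = [0.228127 + 0.139819] / 0.500673 = 0.734903
d₂ = d₁ − σ√T = 0.734903 − 0.500673 = 0.234230
N(d₁) = 0.768801,  N(d₂) = 0.592597,  e^(−rT) = 0.985622
E₀ = V₀·N(d₁) − D·e^(−rT)·N(d₂)
   = 205.0945·0.768801 − 163.2600·0.985622·0.592597 = 62.320486
B₀ = V₀ − E₀ = 205.0945 − 62.320486 = 142.774014
e^(−λT) = (B₀·e^(rT)/D − 0.4)/(1 − 0.4) = (142.7740·1.014588/163.2600 − 0.4)/0.6 = 0.81212739
λ = −ln(0.81212739)/1.0889 = 0.191109

B0=142.7740 lambda=0.1911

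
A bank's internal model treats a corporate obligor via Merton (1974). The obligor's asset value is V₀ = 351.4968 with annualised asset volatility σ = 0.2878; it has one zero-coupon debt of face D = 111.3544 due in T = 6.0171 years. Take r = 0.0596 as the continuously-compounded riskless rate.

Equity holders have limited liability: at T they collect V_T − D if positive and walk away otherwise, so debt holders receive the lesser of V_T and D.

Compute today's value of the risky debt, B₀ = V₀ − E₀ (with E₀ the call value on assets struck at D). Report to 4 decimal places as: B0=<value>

Equity is a call on the firm's assets struck at D = 111.3544:
d₁ = [ln(V₀/D) + (r + σ²/2)T] / (σ√T)
   = [ln(351.4968/111.3544) + (0.0596 + 0.5·0.2878²)·6.0171] / (0.2878·√6.0171)
   = [1.149483 + 0.607814] / 0.705967 = 2.489205
d₂ = d₁ − σ√T = 2.489205 − 0.705967 = 1.783238
N(d₁) = 0.993599,  N(d₂) = 0.962726,  e^(−rT) = 0.698640
E₀ = V₀·N(d₁) − D·e^(−rT)·N(d₂)
   = 351.4968·0.993599 − 111.3544·0.698640·0.962726 = 274.349806
B₀ = V₀ − E₀ = 351.4968 − 274.349806 = 77.146994

B0=77.1470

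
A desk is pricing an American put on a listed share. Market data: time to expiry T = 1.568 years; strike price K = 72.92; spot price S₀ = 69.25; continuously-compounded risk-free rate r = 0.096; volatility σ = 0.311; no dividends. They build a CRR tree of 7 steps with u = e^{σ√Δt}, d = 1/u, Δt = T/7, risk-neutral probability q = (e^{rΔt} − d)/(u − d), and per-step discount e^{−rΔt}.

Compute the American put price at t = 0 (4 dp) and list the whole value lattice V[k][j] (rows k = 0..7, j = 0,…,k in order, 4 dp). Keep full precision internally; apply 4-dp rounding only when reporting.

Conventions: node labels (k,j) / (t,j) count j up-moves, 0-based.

price = 8.8860
tree:
8.8860
13.9963 4.8369
21.3294 8.2364 2.0999
28.3907 13.5463 3.9888 0.5552
34.4855 21.3294 7.3798 1.2247 0.0000
39.7461 28.3907 13.1484 2.7018 0.0000 0.0000
44.2867 34.4855 21.3294 5.9602 0.0000 0.0000 0.0000
48.2058 39.7461 28.3907 13.1484 0.0000 0.0000 0.0000 0.0000

Δt=0.22400, u=1.15858, d=0.86313, q=0.53684, disc=e^(-rΔt)=0.97873
k=7 terminal: V=max(K-S,0) → 48.2058 39.7461 28.3907 13.1484 0.0000 0.0000 0.0000 0.0000
k=6: j=0 S=28.6333 intr=44.2867 cont=42.7354 V=44.2867[EX]; j=1 S=38.4345 intr=34.4855 cont=32.9342 V=34.4855[EX]; j=2 S=51.5906 intr=21.3294 cont=19.7781 V=21.3294[EX]; j=3 S=69.2500 intr=3.6700 cont=5.9602 V=5.9602[hold]; j=4 S=92.9542 intr=0.0000 cont=0.0000 V=0.0000[hold]; j=5 S=124.7724 intr=0.0000 cont=0.0000 V=0.0000[hold]; j=6 S=167.4819 intr=0.0000 cont=0.0000 V=0.0000[hold]
k=5: j=0 S=33.1739 intr=39.7461 cont=38.1948 V=39.7461[EX]; j=1 S=44.5293 intr=28.3907 cont=26.8394 V=28.3907[EX]; j=2 S=59.7716 intr=13.1484 cont=12.8004 V=13.1484[EX]; j=3 S=80.2314 intr=0.0000 cont=2.7018 V=2.7018[hold]; j=4 S=107.6946 intr=0.0000 cont=0.0000 V=0.0000[hold]; j=5 S=144.5584 intr=0.0000 cont=0.0000 V=0.0000[hold]
k=4: j=0 S=38.4345 intr=34.4855 cont=32.9342 V=34.4855[EX]; j=1 S=51.5906 intr=21.3294 cont=19.7781 V=21.3294[EX]; j=2 S=69.2500 intr=3.6700 cont=7.3798 V=7.3798[hold]; j=3 S=92.9542 intr=0.0000 cont=1.2247 V=1.2247[hold]; j=4 S=124.7724 intr=0.0000 cont=0.0000 V=0.0000[hold]
k=3: j=0 S=44.5293 intr=28.3907 cont=26.8394 V=28.3907[EX]; j=1 S=59.7716 intr=13.1484 cont=13.5463 V=13.5463[hold]; j=2 S=80.2314 intr=0.0000 cont=3.9888 V=3.9888[hold]; j=3 S=107.6946 intr=0.0000 cont=0.5552 V=0.5552[hold]
k=2: j=0 S=51.5906 intr=21.3294 cont=19.9871 V=21.3294[EX]; j=1 S=69.2500 intr=3.6700 cont=8.2364 V=8.2364[hold]; j=2 S=92.9542 intr=0.0000 cont=2.0999 V=2.0999[hold]
k=1: j=0 S=59.7716 intr=13.1484 cont=13.9963 V=13.9963[hold]; j=1 S=80.2314 intr=0.0000 cont=4.8369 V=4.8369[hold]
k=0: j=0 S=69.2500 intr=3.6700 cont=8.8860 V=8.8860[hold]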